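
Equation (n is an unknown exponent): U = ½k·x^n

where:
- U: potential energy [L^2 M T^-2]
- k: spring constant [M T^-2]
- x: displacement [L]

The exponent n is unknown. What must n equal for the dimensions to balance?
n = 2

U has dimensions [L^2 M T^-2]; x has dimensions [L].
The rest of the RHS has dimensions [M T^-2], so x^n must supply [L^2].
With n = 2: ½k·x^2 has dimensions [L^2 M T^-2], matching the LHS ✓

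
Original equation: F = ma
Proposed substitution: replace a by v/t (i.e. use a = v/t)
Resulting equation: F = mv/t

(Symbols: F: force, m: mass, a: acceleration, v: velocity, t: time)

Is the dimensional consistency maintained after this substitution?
Yes

[a] = [L T^-2] and [v/t] = [L T^-2]. These match, so the substitution replaces a quantity by one of the same dimensions and the result F = mv/t has LHS [L M T^-2] vs RHS [L M T^-2] — still consistent.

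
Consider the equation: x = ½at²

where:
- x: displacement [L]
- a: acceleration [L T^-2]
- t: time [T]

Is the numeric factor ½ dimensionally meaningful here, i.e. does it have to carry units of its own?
No

x has dimensions [L] and at² already has dimensions [L], so the equation balances without ½ contributing any dimensions. ½ is a pure (dimensionless) number; changing or removing it would not affect dimensional consistency.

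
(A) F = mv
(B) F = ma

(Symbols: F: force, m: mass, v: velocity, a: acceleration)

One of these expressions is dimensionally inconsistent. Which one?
(A)

(A) F = mv: LHS [L M T^-2], RHS [L M T^-1] ✗
(B) F = ma: LHS [L M T^-2], RHS [L M T^-2] ✓

Expression (A) F = mv is dimensionally incorrect.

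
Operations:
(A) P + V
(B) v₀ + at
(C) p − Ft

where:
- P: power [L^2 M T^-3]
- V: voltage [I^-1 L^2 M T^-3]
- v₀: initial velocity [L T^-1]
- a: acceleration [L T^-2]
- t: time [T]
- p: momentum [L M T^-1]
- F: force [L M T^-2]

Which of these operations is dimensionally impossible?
(A) P + V

(A) P + V: P [L^2 M T^-3] and V [I^-1 L^2 M T^-3] — different dimensions cannot be added/subtracted ✗
(B) v₀ + at: v₀ [L T^-1] and at [L T^-1] — same dimensions ✓
(C) p − Ft: p [L M T^-1] and Ft [L M T^-1] — same dimensions ✓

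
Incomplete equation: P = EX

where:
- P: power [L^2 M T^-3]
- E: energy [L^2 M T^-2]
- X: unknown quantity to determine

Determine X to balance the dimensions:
X = f (inverse time / frequency (1/t)), dimensions [T^-1]

P has dimensions [L^2 M T^-3]; the rest of the RHS (E) has dimensions [L^2 M T^-2].
So X must have dimensions [T^-1] — X = f (inverse time / frequency (1/t)).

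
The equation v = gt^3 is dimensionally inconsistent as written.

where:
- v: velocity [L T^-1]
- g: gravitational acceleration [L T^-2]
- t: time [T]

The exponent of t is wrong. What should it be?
The exponent of t should be 1: v = gt

The LHS v has dimensions [L T^-1]; t has dimensions [T].
As written, the RHS gt^3 (exponent 3 on t) has dimensions [L T], which does not match.
With exponent 1, the RHS gt has dimensions [L T^-1], matching the LHS.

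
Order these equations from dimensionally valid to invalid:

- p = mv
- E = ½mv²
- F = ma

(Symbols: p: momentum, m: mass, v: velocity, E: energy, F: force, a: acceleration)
Dimensionally correct: p = mv, E = ½mv², F = ma
Dimensionally incorrect: none
Ordered (correct first, then incorrect): p = mv, E = ½mv², F = ma

- p = mv: LHS [L M T^-1], RHS [L M T^-1] → correct ✓
- E = ½mv²: LHS [L^2 M T^-2], RHS [L^2 M T^-2] → correct ✓
- F = ma: LHS [L M T^-2], RHS [L M T^-2] → correct ✓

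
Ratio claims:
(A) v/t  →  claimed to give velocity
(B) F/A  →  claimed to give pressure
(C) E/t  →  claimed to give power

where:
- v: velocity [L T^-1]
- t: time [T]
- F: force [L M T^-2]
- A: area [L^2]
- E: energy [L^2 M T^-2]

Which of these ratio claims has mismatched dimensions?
(A) v/t does not give velocity

(A) v/t: [L T^-2] ≠ velocity [L T^-1] ✗
(B) F/A: [L^-1 M T^-2] = pressure [L^-1 M T^-2] ✓
(C) E/t: [L^2 M T^-3] = power [L^2 M T^-3] ✓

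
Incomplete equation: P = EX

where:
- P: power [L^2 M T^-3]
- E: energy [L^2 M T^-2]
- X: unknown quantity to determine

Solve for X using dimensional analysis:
X = f (inverse time / frequency (1/t)), dimensions [T^-1]

P has dimensions [L^2 M T^-3]; the rest of the RHS (E) has dimensions [L^2 M T^-2].
So X must have dimensions [T^-1] — X = f (inverse time / frequency (1/t)).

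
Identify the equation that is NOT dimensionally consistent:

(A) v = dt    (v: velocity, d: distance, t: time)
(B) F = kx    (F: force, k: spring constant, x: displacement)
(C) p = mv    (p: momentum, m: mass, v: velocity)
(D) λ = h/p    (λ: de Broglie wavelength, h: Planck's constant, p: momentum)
(A) v = dt

The equation (A) v = dt is dimensionally incorrect.

LHS (v): [L T^-1]
RHS (dt): [L T] ✗

The dimensions do not match. The other three equations balance.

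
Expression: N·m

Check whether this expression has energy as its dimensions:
Yes

The expression N·m has dimensions [L^2 M T^-2], which is exactly energy [L^2 M T^-2].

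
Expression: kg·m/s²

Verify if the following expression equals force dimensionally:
Yes

The expression kg·m/s² has dimensions [L M T^-2], which is exactly force [L M T^-2].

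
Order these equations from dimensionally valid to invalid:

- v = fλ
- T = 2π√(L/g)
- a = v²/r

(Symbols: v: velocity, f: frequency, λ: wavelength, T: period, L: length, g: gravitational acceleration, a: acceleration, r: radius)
Dimensionally correct: v = fλ, T = 2π√(L/g), a = v²/r
Dimensionally incorrect: none
Ordered (correct first, then incorrect): v = fλ, T = 2π√(L/g), a = v²/r

- v = fλ: LHS [L T^-1], RHS [L T^-1] → correct ✓
- T = 2π√(L/g): LHS [T], RHS [T] → correct ✓
- a = v²/r: LHS [L T^-2], RHS [L T^-2] → correct ✓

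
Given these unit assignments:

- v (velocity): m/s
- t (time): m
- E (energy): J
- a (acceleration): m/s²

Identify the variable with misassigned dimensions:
t

The variable t (time) should have units s, not m.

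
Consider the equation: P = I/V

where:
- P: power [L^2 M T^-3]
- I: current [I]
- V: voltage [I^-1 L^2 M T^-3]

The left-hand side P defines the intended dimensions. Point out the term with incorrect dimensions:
The right-hand side term I/V

P has dimensions [L^2 M T^-3], but I/V has dimensions [I^2 L^-2 M^-1 T^3], so the term I/V is dimensionally wrong for P.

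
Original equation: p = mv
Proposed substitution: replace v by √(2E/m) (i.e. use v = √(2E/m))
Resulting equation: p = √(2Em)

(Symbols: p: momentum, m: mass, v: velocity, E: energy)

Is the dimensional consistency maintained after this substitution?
Yes

[v] = [L T^-1] and [√(2E/m)] = [L T^-1]. These match, so the substitution replaces a quantity by one of the same dimensions and the result p = √(2Em) has LHS [L M T^-1] vs RHS [L M T^-1] — still consistent.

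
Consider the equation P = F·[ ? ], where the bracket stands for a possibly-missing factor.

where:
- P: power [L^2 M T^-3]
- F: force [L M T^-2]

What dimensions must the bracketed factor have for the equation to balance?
[L T^-1] — velocity (e.g. v)

P has dimensions [L^2 M T^-3]; F has dimensions [L M T^-2].
The bracketed factor must supply [L^2 M T^-3] / [L M T^-2] = [L T^-1].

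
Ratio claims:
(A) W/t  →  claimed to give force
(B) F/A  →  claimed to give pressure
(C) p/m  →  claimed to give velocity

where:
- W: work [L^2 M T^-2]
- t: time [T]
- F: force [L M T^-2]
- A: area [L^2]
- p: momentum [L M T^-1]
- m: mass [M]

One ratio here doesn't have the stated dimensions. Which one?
(A) W/t does not give force

(A) W/t: [L^2 M T^-3] ≠ force [L M T^-2] ✗
(B) F/A: [L^-1 M T^-2] = pressure [L^-1 M T^-2] ✓
(C) p/m: [L T^-1] = velocity [L T^-1] ✓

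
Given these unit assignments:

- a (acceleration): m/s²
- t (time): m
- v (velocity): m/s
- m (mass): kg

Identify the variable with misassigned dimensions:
t

The variable t (time) should have units s, not m.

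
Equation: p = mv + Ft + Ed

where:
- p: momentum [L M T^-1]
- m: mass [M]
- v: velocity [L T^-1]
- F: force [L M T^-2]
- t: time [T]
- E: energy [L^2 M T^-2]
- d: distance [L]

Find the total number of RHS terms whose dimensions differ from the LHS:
1

LHS p: [L M T^-1]
- mv: [L M T^-1] ✓
- Ft: [L M T^-1] ✓
- Ed: [L^3 M T^-2] ✗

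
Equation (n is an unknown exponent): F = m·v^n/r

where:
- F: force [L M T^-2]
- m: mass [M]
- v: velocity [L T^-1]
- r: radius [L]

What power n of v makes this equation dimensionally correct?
n = 2

F has dimensions [L M T^-2]; v has dimensions [L T^-1].
The rest of the RHS has dimensions [L^-1 M], so v^n must supply [L^2 T^-2].
With n = 2: m·v^2/r has dimensions [L M T^-2], matching the LHS ✓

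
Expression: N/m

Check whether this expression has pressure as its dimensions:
No

The expression N/m has dimensions [M T^-2], but pressure has dimensions [L^-1 M T^-2].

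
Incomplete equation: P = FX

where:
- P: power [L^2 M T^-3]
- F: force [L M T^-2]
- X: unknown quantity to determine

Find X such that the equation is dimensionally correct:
X = v (velocity), dimensions [L T^-1]

P has dimensions [L^2 M T^-3]; the rest of the RHS (F) has dimensions [L M T^-2].
So X must have dimensions [L T^-1] — X = v (velocity).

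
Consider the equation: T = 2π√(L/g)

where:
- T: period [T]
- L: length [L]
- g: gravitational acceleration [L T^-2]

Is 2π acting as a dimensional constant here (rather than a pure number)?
No

T has dimensions [T] and √(L/g) already has dimensions [T], so the equation balances without 2π contributing any dimensions. 2π is a pure (dimensionless) number; changing or removing it would not affect dimensional consistency.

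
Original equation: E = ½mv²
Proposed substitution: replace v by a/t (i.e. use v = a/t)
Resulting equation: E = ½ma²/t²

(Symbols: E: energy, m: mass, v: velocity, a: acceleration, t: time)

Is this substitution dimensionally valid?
No

[v] = [L T^-1] and [a/t] = [L T^-3]. These differ, so the substitution replaces a quantity by one of different dimensions and the result E = ½ma²/t² has LHS [L^2 M T^-2] vs RHS [L^2 M T^-6] — inconsistent.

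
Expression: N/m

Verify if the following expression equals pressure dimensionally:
No

The expression N/m has dimensions [M T^-2], but pressure has dimensions [L^-1 M T^-2].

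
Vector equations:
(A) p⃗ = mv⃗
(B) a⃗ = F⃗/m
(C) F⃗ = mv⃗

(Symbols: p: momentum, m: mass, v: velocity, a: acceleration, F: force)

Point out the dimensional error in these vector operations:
(C) F⃗ = mv⃗

(A) p⃗ = mv⃗: LHS [L M T^-1], RHS [L M T^-1] ✓ — mass (scalar) times velocity (vector)
(B) a⃗ = F⃗/m: LHS [L T^-2], RHS [L T^-2] ✓ — force (vector) divided by mass (scalar)
(C) F⃗ = mv⃗: LHS [L M T^-2], RHS [L M T^-1] ✗ — mass times velocity is momentum, not force; should be ma⃗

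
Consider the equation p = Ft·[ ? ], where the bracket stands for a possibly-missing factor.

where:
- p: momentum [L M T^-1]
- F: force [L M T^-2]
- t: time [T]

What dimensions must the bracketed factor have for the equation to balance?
Nothing is missing — the bracketed factor must be dimensionless.

p has dimensions [L M T^-1] and Ft already has dimensions [L M T^-1], so p = Ft is dimensionally complete.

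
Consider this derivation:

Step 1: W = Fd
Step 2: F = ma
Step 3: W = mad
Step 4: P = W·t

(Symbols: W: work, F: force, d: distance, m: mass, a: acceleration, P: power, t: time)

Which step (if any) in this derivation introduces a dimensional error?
Step 4

Step 1: W = Fd → LHS [L^2 M T^-2], RHS [L^2 M T^-2] ✓
Step 2: F = ma → LHS [L M T^-2], RHS [L M T^-2] ✓
Step 3: W = mad → LHS [L^2 M T^-2], RHS [L^2 M T^-2] ✓
Step 4: P = W·t → LHS [L^2 M T^-3], RHS [L^2 M T^-1] ✗

The first dimensional inconsistency appears in step 4: P = W·t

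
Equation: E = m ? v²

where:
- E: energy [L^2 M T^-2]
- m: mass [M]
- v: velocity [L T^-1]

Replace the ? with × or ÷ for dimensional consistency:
multiplication (×): E = m × v²

E [L^2 M T^-2]; m [M]; v² [L^2 T^-2].
m × v² → [L^2 M T^-2] ✓
m ÷ v² → [L^-2 M T^2] ✗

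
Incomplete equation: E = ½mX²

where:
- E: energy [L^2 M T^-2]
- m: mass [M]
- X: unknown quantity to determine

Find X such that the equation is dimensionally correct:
X = v (velocity), dimensions [L T^-1]

E has dimensions [L^2 M T^-2]; the rest of the RHS (½m) has dimensions [M].
So X² must have dimensions [L^2 T^-2], i.e. X has dimensions [L T^-1] — X = v (velocity).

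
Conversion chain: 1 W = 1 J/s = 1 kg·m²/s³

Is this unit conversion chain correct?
The chain is correct (no errors).

Correct: Watt is Joule per second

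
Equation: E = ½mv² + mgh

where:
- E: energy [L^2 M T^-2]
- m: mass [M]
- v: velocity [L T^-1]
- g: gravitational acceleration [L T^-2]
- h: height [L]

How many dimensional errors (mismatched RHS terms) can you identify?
0

LHS E: [L^2 M T^-2]
- ½mv²: [L^2 M T^-2] ✓
- mgh: [L^2 M T^-2] ✓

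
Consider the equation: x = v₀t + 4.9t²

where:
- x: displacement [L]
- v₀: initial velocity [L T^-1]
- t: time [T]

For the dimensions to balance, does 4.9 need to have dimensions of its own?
Yes

x has dimensions [L], while t² alone has dimensions [T^2]. For the equation to balance, the factor 4.9 must carry dimensions [L T^-2] — it is a dimensional constant (a numerical value of a physical quantity with its units suppressed), not a pure number.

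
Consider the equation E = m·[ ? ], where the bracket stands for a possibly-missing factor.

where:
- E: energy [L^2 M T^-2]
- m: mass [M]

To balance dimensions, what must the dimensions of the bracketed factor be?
[L^2 T^-2] — velocity squared (e.g. v²)

E has dimensions [L^2 M T^-2]; m has dimensions [M].
The bracketed factor must supply [L^2 M T^-2] / [M] = [L^2 T^-2].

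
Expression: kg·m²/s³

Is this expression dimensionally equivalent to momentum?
No

The expression kg·m²/s³ has dimensions [L^2 M T^-3], but momentum has dimensions [L M T^-1].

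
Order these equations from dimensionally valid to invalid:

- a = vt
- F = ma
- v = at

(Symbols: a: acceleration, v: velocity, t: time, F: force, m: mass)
Dimensionally correct: F = ma, v = at
Dimensionally incorrect: a = vt
Ordered (correct first, then incorrect): F = ma, v = at, a = vt

- a = vt: LHS [L T^-2], RHS [L] → incorrect ✗
- F = ma: LHS [L M T^-2], RHS [L M T^-2] → correct ✓
- v = at: LHS [L T^-1], RHS [L T^-1] → correct ✓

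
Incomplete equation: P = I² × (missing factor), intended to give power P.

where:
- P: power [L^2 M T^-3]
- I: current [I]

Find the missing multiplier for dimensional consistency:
R (resistance), dimensions [I^-2 L^2 M T^-3]

P has dimensions [L^2 M T^-3] and I² has dimensions [I^2].
The missing factor must have dimensions [L^2 M T^-3] / [I^2] = [I^-2 L^2 M T^-3], i.e. resistance (R).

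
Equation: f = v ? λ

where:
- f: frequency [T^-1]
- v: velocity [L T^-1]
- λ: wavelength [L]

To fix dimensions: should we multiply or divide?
division (÷): f = v ÷ λ

f [T^-1]; v [L T^-1]; λ [L].
v × λ → [L^2 T^-1] ✗
v ÷ λ → [T^-1] ✓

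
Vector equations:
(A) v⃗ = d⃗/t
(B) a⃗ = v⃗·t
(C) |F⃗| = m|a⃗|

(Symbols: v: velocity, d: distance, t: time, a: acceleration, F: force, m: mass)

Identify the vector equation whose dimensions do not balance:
(B) a⃗ = v⃗·t

(A) v⃗ = d⃗/t: LHS [L T^-1], RHS [L T^-1] ✓ — displacement (vector) divided by time (scalar)
(B) a⃗ = v⃗·t: LHS [L T^-2], RHS [L] ✗ — acceleration is velocity per time; should be v⃗/t
(C) |F⃗| = m|a⃗|: LHS [L M T^-2], RHS [L M T^-2] ✓ — magnitudes of vectors are scalars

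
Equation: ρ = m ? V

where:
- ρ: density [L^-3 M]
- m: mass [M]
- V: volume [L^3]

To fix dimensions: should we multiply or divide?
division (÷): ρ = m ÷ V

ρ [L^-3 M]; m [M]; V [L^3].
m × V → [L^3 M] ✗
m ÷ V → [L^-3 M] ✓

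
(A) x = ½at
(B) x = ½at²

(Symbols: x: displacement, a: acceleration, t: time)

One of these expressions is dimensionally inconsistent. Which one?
(A)

(A) x = ½at: LHS [L], RHS [L T^-1] ✗
(B) x = ½at²: LHS [L], RHS [L] ✓

Expression (A) x = ½at is dimensionally incorrect.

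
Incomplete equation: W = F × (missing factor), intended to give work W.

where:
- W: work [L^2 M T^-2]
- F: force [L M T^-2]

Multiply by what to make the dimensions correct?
d (distance), dimensions [L]

W has dimensions [L^2 M T^-2] and F has dimensions [L M T^-2].
The missing factor must have dimensions [L^2 M T^-2] / [L M T^-2] = [L], i.e. distance (d).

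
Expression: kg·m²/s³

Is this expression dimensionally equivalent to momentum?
No

The expression kg·m²/s³ has dimensions [L^2 M T^-3], but momentum has dimensions [L M T^-1].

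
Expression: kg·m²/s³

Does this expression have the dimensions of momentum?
No

The expression kg·m²/s³ has dimensions [L^2 M T^-3], but momentum has dimensions [L M T^-1].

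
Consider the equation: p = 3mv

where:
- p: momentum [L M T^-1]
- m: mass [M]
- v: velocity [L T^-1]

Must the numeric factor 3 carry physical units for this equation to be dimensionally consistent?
No

p has dimensions [L M T^-1] and mv already has dimensions [L M T^-1], so the equation balances without 3 contributing any dimensions. 3 is a pure (dimensionless) number; changing or removing it would not affect dimensional consistency.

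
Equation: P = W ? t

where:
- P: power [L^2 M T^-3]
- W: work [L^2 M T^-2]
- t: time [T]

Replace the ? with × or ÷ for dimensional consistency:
division (÷): P = W ÷ t

P [L^2 M T^-3]; W [L^2 M T^-2]; t [T].
W × t → [L^2 M T^-1] ✗
W ÷ t → [L^2 M T^-3] ✓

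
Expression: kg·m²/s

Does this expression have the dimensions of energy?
No

The expression kg·m²/s has dimensions [L^2 M T^-1], but energy has dimensions [L^2 M T^-2].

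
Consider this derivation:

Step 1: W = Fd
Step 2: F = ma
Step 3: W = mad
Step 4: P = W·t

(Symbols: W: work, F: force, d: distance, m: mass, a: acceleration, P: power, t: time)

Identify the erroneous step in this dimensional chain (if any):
Step 4

Step 1: W = Fd → LHS [L^2 M T^-2], RHS [L^2 M T^-2] ✓
Step 2: F = ma → LHS [L M T^-2], RHS [L M T^-2] ✓
Step 3: W = mad → LHS [L^2 M T^-2], RHS [L^2 M T^-2] ✓
Step 4: P = W·t → LHS [L^2 M T^-3], RHS [L^2 M T^-1] ✗

The first dimensional inconsistency appears in step 4: P = W·t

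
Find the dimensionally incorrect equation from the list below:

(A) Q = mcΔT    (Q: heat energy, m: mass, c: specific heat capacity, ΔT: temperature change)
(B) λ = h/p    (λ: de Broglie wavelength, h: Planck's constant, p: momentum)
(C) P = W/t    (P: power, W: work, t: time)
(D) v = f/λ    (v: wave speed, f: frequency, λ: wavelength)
(D) v = f/λ

The equation (D) v = f/λ is dimensionally incorrect.

LHS (v): [L T^-1]
RHS (f/λ): [L^-1 T^-1] ✗

The dimensions do not match. The other three equations balance.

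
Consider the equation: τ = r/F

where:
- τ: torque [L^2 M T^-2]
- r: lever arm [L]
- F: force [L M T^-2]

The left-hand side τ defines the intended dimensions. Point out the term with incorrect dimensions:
The right-hand side term r/F

τ has dimensions [L^2 M T^-2], but r/F has dimensions [M^-1 T^2], so the term r/F is dimensionally wrong for τ.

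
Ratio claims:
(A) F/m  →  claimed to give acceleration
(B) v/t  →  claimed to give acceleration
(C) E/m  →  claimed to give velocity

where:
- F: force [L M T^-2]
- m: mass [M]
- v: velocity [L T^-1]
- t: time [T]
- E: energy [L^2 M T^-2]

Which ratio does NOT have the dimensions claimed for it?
(C) E/m does not give velocity

(A) F/m: [L T^-2] = acceleration [L T^-2] ✓
(B) v/t: [L T^-2] = acceleration [L T^-2] ✓
(C) E/m: [L^2 T^-2] ≠ velocity [L T^-1] ✗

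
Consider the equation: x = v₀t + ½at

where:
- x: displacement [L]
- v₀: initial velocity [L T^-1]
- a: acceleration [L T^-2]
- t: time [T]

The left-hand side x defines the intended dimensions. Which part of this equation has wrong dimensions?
The term ½at

Checking each RHS term against the LHS:
- v₀t: [L] — matches x [L] ✓
- ½at: [L T^-1] — does NOT match x [L] ✗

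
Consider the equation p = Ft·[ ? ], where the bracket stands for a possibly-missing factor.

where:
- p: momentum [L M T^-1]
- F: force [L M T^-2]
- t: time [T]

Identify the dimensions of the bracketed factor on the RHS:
Nothing is missing — the bracketed factor must be dimensionless.

p has dimensions [L M T^-1] and Ft already has dimensions [L M T^-1], so p = Ft is dimensionally complete.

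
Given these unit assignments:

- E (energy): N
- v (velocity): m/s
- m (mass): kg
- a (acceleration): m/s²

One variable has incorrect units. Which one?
E

The variable E (energy) should have units J, not N.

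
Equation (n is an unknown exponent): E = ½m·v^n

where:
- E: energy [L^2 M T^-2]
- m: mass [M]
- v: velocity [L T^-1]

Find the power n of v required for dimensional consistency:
n = 2

E has dimensions [L^2 M T^-2]; v has dimensions [L T^-1].
The rest of the RHS has dimensions [M], so v^n must supply [L^2 T^-2].
With n = 2: ½m·v^2 has dimensions [L^2 M T^-2], matching the LHS ✓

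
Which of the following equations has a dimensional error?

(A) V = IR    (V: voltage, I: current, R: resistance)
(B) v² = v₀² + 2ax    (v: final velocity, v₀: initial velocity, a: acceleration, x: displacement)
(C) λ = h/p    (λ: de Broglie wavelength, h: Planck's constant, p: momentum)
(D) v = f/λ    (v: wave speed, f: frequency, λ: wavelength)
(D) v = f/λ

The equation (D) v = f/λ is dimensionally incorrect.

LHS (v): [L T^-1]
RHS (f/λ): [L^-1 T^-1] ✗

The dimensions do not match. The other three equations balance.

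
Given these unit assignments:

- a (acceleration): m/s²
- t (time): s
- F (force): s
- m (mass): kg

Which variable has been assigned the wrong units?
F

The variable F (force) should have units N, not s.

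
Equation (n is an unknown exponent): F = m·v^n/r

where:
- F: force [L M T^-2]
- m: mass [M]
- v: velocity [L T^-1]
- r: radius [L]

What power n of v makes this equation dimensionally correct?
n = 2

F has dimensions [L M T^-2]; v has dimensions [L T^-1].
The rest of the RHS has dimensions [L^-1 M], so v^n must supply [L^2 T^-2].
With n = 2: m·v^2/r has dimensions [L M T^-2], matching the LHS ✓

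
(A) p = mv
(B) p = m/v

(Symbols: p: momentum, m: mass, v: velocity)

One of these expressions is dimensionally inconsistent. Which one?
(B)

(A) p = mv: LHS [L M T^-1], RHS [L M T^-1] ✓
(B) p = m/v: LHS [L M T^-1], RHS [L^-1 M T] ✗

Expression (B) p = m/v is dimensionally incorrect.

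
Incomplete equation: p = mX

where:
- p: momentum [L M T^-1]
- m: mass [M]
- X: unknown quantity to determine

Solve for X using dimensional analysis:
X = v (velocity), dimensions [L T^-1]

p has dimensions [L M T^-1]; the rest of the RHS (m) has dimensions [M].
So X must have dimensions [L T^-1] — X = v (velocity).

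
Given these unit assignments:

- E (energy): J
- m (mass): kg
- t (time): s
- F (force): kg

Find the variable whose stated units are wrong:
F

The variable F (force) should have units N, not kg.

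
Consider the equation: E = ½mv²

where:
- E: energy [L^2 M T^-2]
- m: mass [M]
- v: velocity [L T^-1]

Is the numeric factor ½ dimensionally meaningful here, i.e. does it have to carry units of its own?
No

E has dimensions [L^2 M T^-2] and mv² already has dimensions [L^2 M T^-2], so the equation balances without ½ contributing any dimensions. ½ is a pure (dimensionless) number; changing or removing it would not affect dimensional consistency.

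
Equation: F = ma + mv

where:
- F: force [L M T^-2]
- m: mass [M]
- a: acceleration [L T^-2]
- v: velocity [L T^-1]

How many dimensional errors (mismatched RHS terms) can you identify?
1

LHS F: [L M T^-2]
- ma: [L M T^-2] ✓
- mv: [L M T^-1] ✗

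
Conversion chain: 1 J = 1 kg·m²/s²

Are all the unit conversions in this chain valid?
The chain is correct (no errors).

Correct: Joule is defined as kg·m²/s²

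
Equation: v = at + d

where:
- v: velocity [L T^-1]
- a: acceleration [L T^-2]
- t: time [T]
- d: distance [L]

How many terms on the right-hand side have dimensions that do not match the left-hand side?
1

LHS v: [L T^-1]
- at: [L T^-1] ✓
- d: [L] ✗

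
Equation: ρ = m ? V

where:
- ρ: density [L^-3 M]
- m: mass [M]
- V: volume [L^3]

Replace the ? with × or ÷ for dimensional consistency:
division (÷): ρ = m ÷ V

ρ [L^-3 M]; m [M]; V [L^3].
m × V → [L^3 M] ✗
m ÷ V → [L^-3 M] ✓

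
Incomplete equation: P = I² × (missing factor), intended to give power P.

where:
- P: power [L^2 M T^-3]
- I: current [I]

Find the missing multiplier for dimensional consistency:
R (resistance), dimensions [I^-2 L^2 M T^-3]

P has dimensions [L^2 M T^-3] and I² has dimensions [I^2].
The missing factor must have dimensions [L^2 M T^-3] / [I^2] = [I^-2 L^2 M T^-3], i.e. resistance (R).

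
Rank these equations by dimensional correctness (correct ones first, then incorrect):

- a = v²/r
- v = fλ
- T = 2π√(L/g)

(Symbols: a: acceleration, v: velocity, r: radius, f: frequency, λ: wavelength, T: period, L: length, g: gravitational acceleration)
Dimensionally correct: a = v²/r, v = fλ, T = 2π√(L/g)
Dimensionally incorrect: none
Ordered (correct first, then incorrect): a = v²/r, v = fλ, T = 2π√(L/g)

- a = v²/r: LHS [L T^-2], RHS [L T^-2] → correct ✓
- v = fλ: LHS [L T^-1], RHS [L T^-1] → correct ✓
- T = 2π√(L/g): LHS [T], RHS [T] → correct ✓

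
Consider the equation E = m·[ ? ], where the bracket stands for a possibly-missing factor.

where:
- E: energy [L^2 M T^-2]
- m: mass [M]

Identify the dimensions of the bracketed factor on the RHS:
[L^2 T^-2] — velocity squared (e.g. v²)

E has dimensions [L^2 M T^-2]; m has dimensions [M].
The bracketed factor must supply [L^2 M T^-2] / [M] = [L^2 T^-2].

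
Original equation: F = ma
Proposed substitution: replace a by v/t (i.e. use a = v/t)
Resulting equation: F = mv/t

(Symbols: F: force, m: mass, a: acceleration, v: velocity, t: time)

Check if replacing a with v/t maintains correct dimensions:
Yes

[a] = [L T^-2] and [v/t] = [L T^-2]. These match, so the substitution replaces a quantity by one of the same dimensions and the result F = mv/t has LHS [L M T^-2] vs RHS [L M T^-2] — still consistent.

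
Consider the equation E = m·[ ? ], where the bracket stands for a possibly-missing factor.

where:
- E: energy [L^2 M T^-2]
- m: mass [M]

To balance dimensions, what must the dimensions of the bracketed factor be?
[L^2 T^-2] — velocity squared (e.g. v²)

E has dimensions [L^2 M T^-2]; m has dimensions [M].
The bracketed factor must supply [L^2 M T^-2] / [M] = [L^2 T^-2].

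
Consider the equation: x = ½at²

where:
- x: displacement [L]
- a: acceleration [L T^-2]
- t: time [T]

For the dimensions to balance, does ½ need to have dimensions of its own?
No

x has dimensions [L] and at² already has dimensions [L], so the equation balances without ½ contributing any dimensions. ½ is a pure (dimensionless) number; changing or removing it would not affect dimensional consistency.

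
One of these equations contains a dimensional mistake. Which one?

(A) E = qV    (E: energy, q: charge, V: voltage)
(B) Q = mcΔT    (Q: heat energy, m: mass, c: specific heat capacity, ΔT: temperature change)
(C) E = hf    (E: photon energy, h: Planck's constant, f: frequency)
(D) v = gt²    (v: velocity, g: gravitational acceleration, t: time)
(D) v = gt²

The equation (D) v = gt² is dimensionally incorrect.

LHS (v): [L T^-1]
RHS (gt²): [L] ✗

The dimensions do not match. The other three equations balance.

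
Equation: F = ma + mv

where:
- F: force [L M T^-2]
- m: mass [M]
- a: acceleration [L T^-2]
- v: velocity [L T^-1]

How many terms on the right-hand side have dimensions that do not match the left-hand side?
1

LHS F: [L M T^-2]
- ma: [L M T^-2] ✓
- mv: [L M T^-1] ✗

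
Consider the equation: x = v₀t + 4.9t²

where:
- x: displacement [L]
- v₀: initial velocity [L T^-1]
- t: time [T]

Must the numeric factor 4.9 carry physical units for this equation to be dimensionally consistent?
Yes

x has dimensions [L], while t² alone has dimensions [T^2]. For the equation to balance, the factor 4.9 must carry dimensions [L T^-2] — it is a dimensional constant (a numerical value of a physical quantity with its units suppressed), not a pure number.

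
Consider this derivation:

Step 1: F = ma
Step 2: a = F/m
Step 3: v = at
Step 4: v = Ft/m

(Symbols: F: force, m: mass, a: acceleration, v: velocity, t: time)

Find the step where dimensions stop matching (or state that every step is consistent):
No step introduces an error — all steps are dimensionally consistent.

Step 1: F = ma → LHS [L M T^-2], RHS [L M T^-2] ✓
Step 2: a = F/m → LHS [L T^-2], RHS [L T^-2] ✓
Step 3: v = at → LHS [L T^-1], RHS [L T^-1] ✓
Step 4: v = Ft/m → LHS [L T^-1], RHS [L T^-1] ✓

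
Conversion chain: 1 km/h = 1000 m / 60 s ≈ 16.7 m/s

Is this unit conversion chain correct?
The chain is incorrect (it contains an error).

Incorrect: 1 h = 3600 s, not 60 s (1 km/h ≈ 0.278 m/s)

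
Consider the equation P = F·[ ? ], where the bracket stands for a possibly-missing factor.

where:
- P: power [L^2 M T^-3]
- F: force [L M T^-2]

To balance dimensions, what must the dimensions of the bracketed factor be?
[L T^-1] — velocity (e.g. v)

P has dimensions [L^2 M T^-3]; F has dimensions [L M T^-2].
The bracketed factor must supply [L^2 M T^-3] / [L M T^-2] = [L T^-1].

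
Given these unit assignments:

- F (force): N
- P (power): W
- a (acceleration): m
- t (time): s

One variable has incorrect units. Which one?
a

The variable a (acceleration) should have units m/s², not m.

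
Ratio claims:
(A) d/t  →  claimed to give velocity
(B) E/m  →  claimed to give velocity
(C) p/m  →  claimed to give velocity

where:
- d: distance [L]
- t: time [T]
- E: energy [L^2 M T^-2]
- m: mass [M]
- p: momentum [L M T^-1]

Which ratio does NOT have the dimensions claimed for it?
(B) E/m does not give velocity

(A) d/t: [L T^-1] = velocity [L T^-1] ✓
(B) E/m: [L^2 T^-2] ≠ velocity [L T^-1] ✗
(C) p/m: [L T^-1] = velocity [L T^-1] ✓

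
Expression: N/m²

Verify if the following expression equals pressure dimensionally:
Yes

The expression N/m² has dimensions [L^-1 M T^-2], which is exactly pressure [L^-1 M T^-2].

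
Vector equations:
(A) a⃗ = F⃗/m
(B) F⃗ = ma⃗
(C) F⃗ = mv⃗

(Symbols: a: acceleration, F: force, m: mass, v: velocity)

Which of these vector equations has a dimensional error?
(C) F⃗ = mv⃗

(A) a⃗ = F⃗/m: LHS [L T^-2], RHS [L T^-2] ✓ — force (vector) divided by mass (scalar)
(B) F⃗ = ma⃗: LHS [L M T^-2], RHS [L M T^-2] ✓ — Force and acceleration are vectors, mass is a scalar
(C) F⃗ = mv⃗: LHS [L M T^-2], RHS [L M T^-1] ✗ — mass times velocity is momentum, not force; should be ma⃗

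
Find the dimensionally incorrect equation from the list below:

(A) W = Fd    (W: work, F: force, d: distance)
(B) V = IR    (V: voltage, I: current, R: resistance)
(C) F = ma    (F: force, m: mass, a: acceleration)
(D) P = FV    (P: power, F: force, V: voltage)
(D) P = FV

The equation (D) P = FV is dimensionally incorrect.

LHS (P): [L^2 M T^-3]
RHS (FV): [I^-1 L^3 M^2 T^-5] ✗

The dimensions do not match. The other three equations balance.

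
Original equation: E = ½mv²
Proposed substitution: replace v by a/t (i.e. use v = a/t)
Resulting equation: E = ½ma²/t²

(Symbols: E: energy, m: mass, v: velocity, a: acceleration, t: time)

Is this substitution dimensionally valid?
No

[v] = [L T^-1] and [a/t] = [L T^-3]. These differ, so the substitution replaces a quantity by one of different dimensions and the result E = ½ma²/t² has LHS [L^2 M T^-2] vs RHS [L^2 M T^-6] — inconsistent.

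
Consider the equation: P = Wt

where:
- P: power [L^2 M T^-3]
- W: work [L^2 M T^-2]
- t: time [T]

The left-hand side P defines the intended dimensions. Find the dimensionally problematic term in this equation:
The right-hand side term Wt

P has dimensions [L^2 M T^-3], but Wt has dimensions [L^2 M T^-1], so the term Wt is dimensionally wrong for P.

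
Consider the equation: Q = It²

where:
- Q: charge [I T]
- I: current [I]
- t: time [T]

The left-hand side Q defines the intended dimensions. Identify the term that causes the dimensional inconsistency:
The right-hand side term It²

Q has dimensions [I T], but It² has dimensions [I T^2], so the term It² is dimensionally wrong for Q.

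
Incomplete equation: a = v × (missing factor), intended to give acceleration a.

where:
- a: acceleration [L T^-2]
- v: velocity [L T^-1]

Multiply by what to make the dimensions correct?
1/t (inverse time), dimensions [T^-1]

a has dimensions [L T^-2] and v has dimensions [L T^-1].
The missing factor must have dimensions [L T^-2] / [L T^-1] = [T^-1], i.e. inverse time (1/t).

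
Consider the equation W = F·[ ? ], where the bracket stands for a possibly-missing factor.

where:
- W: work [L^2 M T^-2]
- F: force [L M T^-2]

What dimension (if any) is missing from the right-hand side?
[L] — length (e.g. a distance d)

W has dimensions [L^2 M T^-2]; F has dimensions [L M T^-2].
The bracketed factor must supply [L^2 M T^-2] / [L M T^-2] = [L].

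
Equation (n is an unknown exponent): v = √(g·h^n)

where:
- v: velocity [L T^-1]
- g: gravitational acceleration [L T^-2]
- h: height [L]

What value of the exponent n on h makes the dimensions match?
n = 1

v has dimensions [L T^-1]; h has dimensions [L].
With n = 1: √(g·h^1) has dimensions [L T^-1], matching the LHS ✓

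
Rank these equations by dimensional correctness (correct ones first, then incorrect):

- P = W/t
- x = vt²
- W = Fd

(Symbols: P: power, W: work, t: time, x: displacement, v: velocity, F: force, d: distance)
Dimensionally correct: P = W/t, W = Fd
Dimensionally incorrect: x = vt²
Ordered (correct first, then incorrect): P = W/t, W = Fd, x = vt²

- P = W/t: LHS [L^2 M T^-3], RHS [L^2 M T^-3] → correct ✓
- x = vt²: LHS [L], RHS [L T] → incorrect ✗
- W = Fd: LHS [L^2 M T^-2], RHS [L^2 M T^-2] → correct ✓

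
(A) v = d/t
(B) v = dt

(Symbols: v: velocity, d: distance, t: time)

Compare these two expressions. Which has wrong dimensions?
(B)

(A) v = d/t: LHS [L T^-1], RHS [L T^-1] ✓
(B) v = dt: LHS [L T^-1], RHS [L T] ✗

Expression (B) v = dt is dimensionally incorrect.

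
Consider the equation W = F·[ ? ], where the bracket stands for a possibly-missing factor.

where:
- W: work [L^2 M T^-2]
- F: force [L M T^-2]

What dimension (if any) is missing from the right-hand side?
[L] — length (e.g. a distance d)

W has dimensions [L^2 M T^-2]; F has dimensions [L M T^-2].
The bracketed factor must supply [L^2 M T^-2] / [L M T^-2] = [L].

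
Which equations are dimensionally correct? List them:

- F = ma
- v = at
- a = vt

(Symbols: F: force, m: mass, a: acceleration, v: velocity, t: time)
Dimensionally correct: F = ma, v = at
Dimensionally incorrect: a = vt
Ordered (correct first, then incorrect): F = ma, v = at, a = vt

- F = ma: LHS [L M T^-2], RHS [L M T^-2] → correct ✓
- v = at: LHS [L T^-1], RHS [L T^-1] → correct ✓
- a = vt: LHS [L T^-2], RHS [L] → incorrect ✗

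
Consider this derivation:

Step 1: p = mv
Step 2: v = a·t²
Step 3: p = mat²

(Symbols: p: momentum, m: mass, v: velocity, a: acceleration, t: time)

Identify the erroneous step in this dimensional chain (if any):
Step 2

Step 1: p = mv → LHS [L M T^-1], RHS [L M T^-1] ✓
Step 2: v = a·t² → LHS [L T^-1], RHS [L] ✗

The first dimensional inconsistency appears in step 2: v = a·t²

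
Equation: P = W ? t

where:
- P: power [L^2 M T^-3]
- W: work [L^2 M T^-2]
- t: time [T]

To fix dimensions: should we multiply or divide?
division (÷): P = W ÷ t

P [L^2 M T^-3]; W [L^2 M T^-2]; t [T].
W × t → [L^2 M T^-1] ✗
W ÷ t → [L^2 M T^-3] ✓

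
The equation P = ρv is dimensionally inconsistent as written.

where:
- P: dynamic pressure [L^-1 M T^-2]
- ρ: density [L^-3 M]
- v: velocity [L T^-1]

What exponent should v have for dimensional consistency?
The exponent of v should be 2: P = ρv^2

The LHS P has dimensions [L^-1 M T^-2]; v has dimensions [L T^-1].
As written, the RHS ρv (exponent 1 on v) has dimensions [L^-2 M T^-1], which does not match.
With exponent 2, the RHS ρv^2 has dimensions [L^-1 M T^-2], matching the LHS.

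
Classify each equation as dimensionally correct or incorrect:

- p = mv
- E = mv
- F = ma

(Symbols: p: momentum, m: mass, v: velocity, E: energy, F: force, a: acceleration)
Dimensionally correct: p = mv, F = ma
Dimensionally incorrect: E = mv
Ordered (correct first, then incorrect): p = mv, F = ma, E = mv

- p = mv: LHS [L M T^-1], RHS [L M T^-1] → correct ✓
- E = mv: LHS [L^2 M T^-2], RHS [L M T^-1] → incorrect ✗
- F = ma: LHS [L M T^-2], RHS [L M T^-2] → correct ✓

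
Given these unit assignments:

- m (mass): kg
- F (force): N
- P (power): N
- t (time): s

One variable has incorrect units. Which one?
P

The variable P (power) should have units W, not N.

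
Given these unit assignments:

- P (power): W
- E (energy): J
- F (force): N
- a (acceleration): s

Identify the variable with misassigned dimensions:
a

The variable a (acceleration) should have units m/s², not s.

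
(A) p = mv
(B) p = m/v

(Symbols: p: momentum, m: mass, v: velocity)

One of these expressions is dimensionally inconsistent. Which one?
(B)

(A) p = mv: LHS [L M T^-1], RHS [L M T^-1] ✓
(B) p = m/v: LHS [L M T^-1], RHS [L^-1 M T] ✗

Expression (B) p = m/v is dimensionally incorrect.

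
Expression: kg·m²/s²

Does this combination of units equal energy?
Yes

The expression kg·m²/s² has dimensions [L^2 M T^-2], which is exactly energy [L^2 M T^-2].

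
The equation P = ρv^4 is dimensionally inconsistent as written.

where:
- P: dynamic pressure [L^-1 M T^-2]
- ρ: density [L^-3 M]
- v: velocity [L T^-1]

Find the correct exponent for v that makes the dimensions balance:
The exponent of v should be 2: P = ρv^2

The LHS P has dimensions [L^-1 M T^-2]; v has dimensions [L T^-1].
As written, the RHS ρv^4 (exponent 4 on v) has dimensions [L M T^-4], which does not match.
With exponent 2, the RHS ρv^2 has dimensions [L^-1 M T^-2], matching the LHS.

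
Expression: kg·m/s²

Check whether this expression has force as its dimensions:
Yes

The expression kg·m/s² has dimensions [L M T^-2], which is exactly force [L M T^-2].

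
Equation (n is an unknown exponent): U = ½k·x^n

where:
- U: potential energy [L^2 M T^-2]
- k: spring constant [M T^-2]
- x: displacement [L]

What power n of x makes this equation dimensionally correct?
n = 2

U has dimensions [L^2 M T^-2]; x has dimensions [L].
The rest of the RHS has dimensions [M T^-2], so x^n must supply [L^2].
With n = 2: ½k·x^2 has dimensions [L^2 M T^-2], matching the LHS ✓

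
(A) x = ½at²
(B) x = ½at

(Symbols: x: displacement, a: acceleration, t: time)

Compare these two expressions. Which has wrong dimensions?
(B)

(A) x = ½at²: LHS [L], RHS [L] ✓
(B) x = ½at: LHS [L], RHS [L T^-1] ✗

Expression (B) x = ½at is dimensionally incorrect.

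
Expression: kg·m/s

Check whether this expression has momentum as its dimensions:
Yes

The expression kg·m/s has dimensions [L M T^-1], which is exactly momentum [L M T^-1].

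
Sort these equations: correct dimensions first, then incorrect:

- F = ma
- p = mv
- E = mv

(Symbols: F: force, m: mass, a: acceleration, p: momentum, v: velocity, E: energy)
Dimensionally correct: F = ma, p = mv
Dimensionally incorrect: E = mv
Ordered (correct first, then incorrect): F = ma, p = mv, E = mv

- F = ma: LHS [L M T^-2], RHS [L M T^-2] → correct ✓
- p = mv: LHS [L M T^-1], RHS [L M T^-1] → correct ✓
- E = mv: LHS [L^2 M T^-2], RHS [L M T^-1] → incorrect ✗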